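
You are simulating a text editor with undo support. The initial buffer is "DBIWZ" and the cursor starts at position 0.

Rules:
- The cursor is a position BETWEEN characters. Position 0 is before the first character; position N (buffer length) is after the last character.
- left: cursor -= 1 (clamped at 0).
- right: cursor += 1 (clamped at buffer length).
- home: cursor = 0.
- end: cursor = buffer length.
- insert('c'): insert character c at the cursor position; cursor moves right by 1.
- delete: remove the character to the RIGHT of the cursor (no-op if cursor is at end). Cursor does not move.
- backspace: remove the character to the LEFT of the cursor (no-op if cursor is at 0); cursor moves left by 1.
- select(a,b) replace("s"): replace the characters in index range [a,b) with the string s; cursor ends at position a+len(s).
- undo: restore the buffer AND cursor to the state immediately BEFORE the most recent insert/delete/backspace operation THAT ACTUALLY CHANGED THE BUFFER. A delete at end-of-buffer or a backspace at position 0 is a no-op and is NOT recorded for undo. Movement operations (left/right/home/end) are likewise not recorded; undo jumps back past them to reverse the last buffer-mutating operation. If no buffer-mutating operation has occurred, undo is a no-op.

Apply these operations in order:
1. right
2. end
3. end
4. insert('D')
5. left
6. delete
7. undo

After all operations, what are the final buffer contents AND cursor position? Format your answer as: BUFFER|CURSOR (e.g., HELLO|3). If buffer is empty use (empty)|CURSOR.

Answer: DBIWZD|5

Derivation:
After op 1 (right): buf='DBIWZ' cursor=1
After op 2 (end): buf='DBIWZ' cursor=5
After op 3 (end): buf='DBIWZ' cursor=5
After op 4 (insert('D')): buf='DBIWZD' cursor=6
After op 5 (left): buf='DBIWZD' cursor=5
After op 6 (delete): buf='DBIWZ' cursor=5
After op 7 (undo): buf='DBIWZD' cursor=5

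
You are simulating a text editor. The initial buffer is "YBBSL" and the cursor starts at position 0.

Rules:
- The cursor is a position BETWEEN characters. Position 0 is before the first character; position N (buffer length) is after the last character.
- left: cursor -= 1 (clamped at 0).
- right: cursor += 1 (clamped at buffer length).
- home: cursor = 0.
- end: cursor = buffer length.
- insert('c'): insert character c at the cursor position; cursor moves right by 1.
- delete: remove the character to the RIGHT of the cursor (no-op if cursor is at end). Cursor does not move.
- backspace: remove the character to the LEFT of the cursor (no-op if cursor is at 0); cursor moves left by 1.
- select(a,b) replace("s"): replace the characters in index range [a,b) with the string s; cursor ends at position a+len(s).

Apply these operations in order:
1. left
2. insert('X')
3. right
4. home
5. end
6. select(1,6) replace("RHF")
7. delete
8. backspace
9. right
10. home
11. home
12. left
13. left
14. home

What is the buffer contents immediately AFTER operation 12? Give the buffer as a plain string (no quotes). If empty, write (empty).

Answer: XRH

Derivation:
After op 1 (left): buf='YBBSL' cursor=0
After op 2 (insert('X')): buf='XYBBSL' cursor=1
After op 3 (right): buf='XYBBSL' cursor=2
After op 4 (home): buf='XYBBSL' cursor=0
After op 5 (end): buf='XYBBSL' cursor=6
After op 6 (select(1,6) replace("RHF")): buf='XRHF' cursor=4
After op 7 (delete): buf='XRHF' cursor=4
After op 8 (backspace): buf='XRH' cursor=3
After op 9 (right): buf='XRH' cursor=3
After op 10 (home): buf='XRH' cursor=0
After op 11 (home): buf='XRH' cursor=0
After op 12 (left): buf='XRH' cursor=0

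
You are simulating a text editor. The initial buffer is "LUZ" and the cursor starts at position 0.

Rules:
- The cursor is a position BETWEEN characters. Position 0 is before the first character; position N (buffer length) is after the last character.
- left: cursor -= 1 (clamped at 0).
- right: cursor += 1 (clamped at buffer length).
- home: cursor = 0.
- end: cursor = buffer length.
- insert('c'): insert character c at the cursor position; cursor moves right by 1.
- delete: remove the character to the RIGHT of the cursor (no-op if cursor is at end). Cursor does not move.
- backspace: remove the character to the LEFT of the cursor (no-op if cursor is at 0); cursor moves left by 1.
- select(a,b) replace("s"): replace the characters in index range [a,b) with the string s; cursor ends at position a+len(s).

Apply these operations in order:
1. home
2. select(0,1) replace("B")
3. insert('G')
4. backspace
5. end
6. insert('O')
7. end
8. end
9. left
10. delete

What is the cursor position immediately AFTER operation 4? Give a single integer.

Answer: 1

Derivation:
After op 1 (home): buf='LUZ' cursor=0
After op 2 (select(0,1) replace("B")): buf='BUZ' cursor=1
After op 3 (insert('G')): buf='BGUZ' cursor=2
After op 4 (backspace): buf='BUZ' cursor=1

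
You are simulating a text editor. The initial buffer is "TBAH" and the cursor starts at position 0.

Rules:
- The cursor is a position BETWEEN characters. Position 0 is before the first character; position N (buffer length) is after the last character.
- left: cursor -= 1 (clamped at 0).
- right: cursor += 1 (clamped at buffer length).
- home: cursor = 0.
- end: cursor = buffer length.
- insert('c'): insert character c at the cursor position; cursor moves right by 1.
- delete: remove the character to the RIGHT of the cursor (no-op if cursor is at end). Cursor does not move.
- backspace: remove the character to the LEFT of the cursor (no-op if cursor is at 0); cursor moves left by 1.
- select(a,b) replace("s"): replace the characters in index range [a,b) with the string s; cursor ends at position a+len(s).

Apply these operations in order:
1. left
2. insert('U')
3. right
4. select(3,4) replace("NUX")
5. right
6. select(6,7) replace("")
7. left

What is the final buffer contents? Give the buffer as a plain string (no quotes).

Answer: UTBNUX

Derivation:
After op 1 (left): buf='TBAH' cursor=0
After op 2 (insert('U')): buf='UTBAH' cursor=1
After op 3 (right): buf='UTBAH' cursor=2
After op 4 (select(3,4) replace("NUX")): buf='UTBNUXH' cursor=6
After op 5 (right): buf='UTBNUXH' cursor=7
After op 6 (select(6,7) replace("")): buf='UTBNUX' cursor=6
After op 7 (left): buf='UTBNUX' cursor=5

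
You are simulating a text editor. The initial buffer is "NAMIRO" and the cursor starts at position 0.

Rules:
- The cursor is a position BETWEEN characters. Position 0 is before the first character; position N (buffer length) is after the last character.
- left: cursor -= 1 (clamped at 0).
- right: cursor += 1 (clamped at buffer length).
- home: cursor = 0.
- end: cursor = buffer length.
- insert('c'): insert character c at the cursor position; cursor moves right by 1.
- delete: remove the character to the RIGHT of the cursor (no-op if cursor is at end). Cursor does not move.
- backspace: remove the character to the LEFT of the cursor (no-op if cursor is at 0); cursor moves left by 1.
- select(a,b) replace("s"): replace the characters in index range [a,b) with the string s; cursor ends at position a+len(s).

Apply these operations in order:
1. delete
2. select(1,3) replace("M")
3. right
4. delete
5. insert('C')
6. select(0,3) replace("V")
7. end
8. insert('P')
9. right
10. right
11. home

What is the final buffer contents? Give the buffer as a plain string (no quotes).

After op 1 (delete): buf='AMIRO' cursor=0
After op 2 (select(1,3) replace("M")): buf='AMRO' cursor=2
After op 3 (right): buf='AMRO' cursor=3
After op 4 (delete): buf='AMR' cursor=3
After op 5 (insert('C')): buf='AMRC' cursor=4
After op 6 (select(0,3) replace("V")): buf='VC' cursor=1
After op 7 (end): buf='VC' cursor=2
After op 8 (insert('P')): buf='VCP' cursor=3
After op 9 (right): buf='VCP' cursor=3
After op 10 (right): buf='VCP' cursor=3
After op 11 (home): buf='VCP' cursor=0

Answer: VCP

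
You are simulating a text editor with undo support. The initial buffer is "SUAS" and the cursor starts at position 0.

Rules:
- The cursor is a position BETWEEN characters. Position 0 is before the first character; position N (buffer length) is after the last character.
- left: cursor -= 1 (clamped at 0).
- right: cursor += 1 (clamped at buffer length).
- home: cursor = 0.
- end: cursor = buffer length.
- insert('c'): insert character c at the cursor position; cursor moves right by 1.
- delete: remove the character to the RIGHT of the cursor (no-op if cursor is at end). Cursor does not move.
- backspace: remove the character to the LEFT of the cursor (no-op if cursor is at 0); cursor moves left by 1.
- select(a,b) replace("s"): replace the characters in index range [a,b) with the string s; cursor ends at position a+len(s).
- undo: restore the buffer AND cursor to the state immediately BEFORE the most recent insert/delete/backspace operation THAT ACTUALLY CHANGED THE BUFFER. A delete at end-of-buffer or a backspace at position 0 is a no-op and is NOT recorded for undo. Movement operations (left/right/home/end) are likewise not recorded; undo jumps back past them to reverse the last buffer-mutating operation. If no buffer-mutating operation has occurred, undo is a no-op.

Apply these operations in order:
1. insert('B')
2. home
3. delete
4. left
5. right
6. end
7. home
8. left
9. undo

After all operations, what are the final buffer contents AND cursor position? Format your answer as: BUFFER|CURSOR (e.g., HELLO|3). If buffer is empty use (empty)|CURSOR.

After op 1 (insert('B')): buf='BSUAS' cursor=1
After op 2 (home): buf='BSUAS' cursor=0
After op 3 (delete): buf='SUAS' cursor=0
After op 4 (left): buf='SUAS' cursor=0
After op 5 (right): buf='SUAS' cursor=1
After op 6 (end): buf='SUAS' cursor=4
After op 7 (home): buf='SUAS' cursor=0
After op 8 (left): buf='SUAS' cursor=0
After op 9 (undo): buf='BSUAS' cursor=0

Answer: BSUAS|0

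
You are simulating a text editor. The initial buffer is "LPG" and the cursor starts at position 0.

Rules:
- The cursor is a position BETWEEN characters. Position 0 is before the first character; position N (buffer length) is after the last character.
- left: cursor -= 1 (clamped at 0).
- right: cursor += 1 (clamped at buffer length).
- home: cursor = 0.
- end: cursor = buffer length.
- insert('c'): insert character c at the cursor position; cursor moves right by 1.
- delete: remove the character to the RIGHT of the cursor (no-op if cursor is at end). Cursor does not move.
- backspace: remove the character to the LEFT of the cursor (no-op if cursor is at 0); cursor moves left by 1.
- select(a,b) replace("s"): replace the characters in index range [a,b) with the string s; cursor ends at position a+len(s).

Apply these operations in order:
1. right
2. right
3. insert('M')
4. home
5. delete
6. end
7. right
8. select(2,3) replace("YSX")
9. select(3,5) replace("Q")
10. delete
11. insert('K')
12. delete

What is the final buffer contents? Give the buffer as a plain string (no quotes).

Answer: PMYQK

Derivation:
After op 1 (right): buf='LPG' cursor=1
After op 2 (right): buf='LPG' cursor=2
After op 3 (insert('M')): buf='LPMG' cursor=3
After op 4 (home): buf='LPMG' cursor=0
After op 5 (delete): buf='PMG' cursor=0
After op 6 (end): buf='PMG' cursor=3
After op 7 (right): buf='PMG' cursor=3
After op 8 (select(2,3) replace("YSX")): buf='PMYSX' cursor=5
After op 9 (select(3,5) replace("Q")): buf='PMYQ' cursor=4
After op 10 (delete): buf='PMYQ' cursor=4
After op 11 (insert('K')): buf='PMYQK' cursor=5
After op 12 (delete): buf='PMYQK' cursor=5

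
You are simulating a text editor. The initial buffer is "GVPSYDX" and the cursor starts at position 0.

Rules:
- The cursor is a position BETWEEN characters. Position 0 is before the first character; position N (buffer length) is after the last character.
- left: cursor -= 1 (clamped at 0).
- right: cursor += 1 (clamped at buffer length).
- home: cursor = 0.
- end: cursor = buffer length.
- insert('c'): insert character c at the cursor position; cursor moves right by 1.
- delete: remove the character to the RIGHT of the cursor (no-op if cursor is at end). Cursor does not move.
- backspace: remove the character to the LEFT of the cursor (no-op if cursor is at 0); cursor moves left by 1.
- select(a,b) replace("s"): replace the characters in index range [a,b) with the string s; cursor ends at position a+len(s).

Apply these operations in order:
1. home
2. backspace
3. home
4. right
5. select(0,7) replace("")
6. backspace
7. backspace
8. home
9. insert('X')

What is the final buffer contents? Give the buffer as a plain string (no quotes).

After op 1 (home): buf='GVPSYDX' cursor=0
After op 2 (backspace): buf='GVPSYDX' cursor=0
After op 3 (home): buf='GVPSYDX' cursor=0
After op 4 (right): buf='GVPSYDX' cursor=1
After op 5 (select(0,7) replace("")): buf='(empty)' cursor=0
After op 6 (backspace): buf='(empty)' cursor=0
After op 7 (backspace): buf='(empty)' cursor=0
After op 8 (home): buf='(empty)' cursor=0
After op 9 (insert('X')): buf='X' cursor=1

Answer: X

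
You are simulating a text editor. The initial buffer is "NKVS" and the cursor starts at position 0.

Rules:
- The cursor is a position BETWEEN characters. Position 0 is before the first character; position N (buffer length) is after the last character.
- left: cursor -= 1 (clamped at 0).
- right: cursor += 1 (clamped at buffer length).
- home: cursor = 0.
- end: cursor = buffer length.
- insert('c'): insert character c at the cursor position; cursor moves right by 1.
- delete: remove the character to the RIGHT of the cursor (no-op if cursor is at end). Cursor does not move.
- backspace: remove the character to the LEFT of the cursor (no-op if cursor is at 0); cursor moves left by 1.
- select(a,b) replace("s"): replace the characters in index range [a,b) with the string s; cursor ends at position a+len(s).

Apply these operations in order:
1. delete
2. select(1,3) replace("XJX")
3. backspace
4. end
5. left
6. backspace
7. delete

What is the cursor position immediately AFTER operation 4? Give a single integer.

Answer: 3

Derivation:
After op 1 (delete): buf='KVS' cursor=0
After op 2 (select(1,3) replace("XJX")): buf='KXJX' cursor=4
After op 3 (backspace): buf='KXJ' cursor=3
After op 4 (end): buf='KXJ' cursor=3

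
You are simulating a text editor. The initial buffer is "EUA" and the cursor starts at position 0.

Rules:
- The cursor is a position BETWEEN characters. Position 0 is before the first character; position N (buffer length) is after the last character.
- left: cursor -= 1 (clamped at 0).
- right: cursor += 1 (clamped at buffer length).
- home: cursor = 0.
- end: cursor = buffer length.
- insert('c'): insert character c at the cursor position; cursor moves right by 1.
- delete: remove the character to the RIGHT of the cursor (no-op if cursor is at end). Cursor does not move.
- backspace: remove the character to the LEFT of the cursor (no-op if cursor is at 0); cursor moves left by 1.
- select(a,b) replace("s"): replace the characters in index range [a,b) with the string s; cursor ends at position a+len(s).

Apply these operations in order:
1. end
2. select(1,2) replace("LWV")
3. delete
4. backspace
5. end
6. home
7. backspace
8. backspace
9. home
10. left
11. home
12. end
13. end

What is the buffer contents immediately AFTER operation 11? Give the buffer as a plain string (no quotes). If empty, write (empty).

After op 1 (end): buf='EUA' cursor=3
After op 2 (select(1,2) replace("LWV")): buf='ELWVA' cursor=4
After op 3 (delete): buf='ELWV' cursor=4
After op 4 (backspace): buf='ELW' cursor=3
After op 5 (end): buf='ELW' cursor=3
After op 6 (home): buf='ELW' cursor=0
After op 7 (backspace): buf='ELW' cursor=0
After op 8 (backspace): buf='ELW' cursor=0
After op 9 (home): buf='ELW' cursor=0
After op 10 (left): buf='ELW' cursor=0
After op 11 (home): buf='ELW' cursor=0

Answer: ELW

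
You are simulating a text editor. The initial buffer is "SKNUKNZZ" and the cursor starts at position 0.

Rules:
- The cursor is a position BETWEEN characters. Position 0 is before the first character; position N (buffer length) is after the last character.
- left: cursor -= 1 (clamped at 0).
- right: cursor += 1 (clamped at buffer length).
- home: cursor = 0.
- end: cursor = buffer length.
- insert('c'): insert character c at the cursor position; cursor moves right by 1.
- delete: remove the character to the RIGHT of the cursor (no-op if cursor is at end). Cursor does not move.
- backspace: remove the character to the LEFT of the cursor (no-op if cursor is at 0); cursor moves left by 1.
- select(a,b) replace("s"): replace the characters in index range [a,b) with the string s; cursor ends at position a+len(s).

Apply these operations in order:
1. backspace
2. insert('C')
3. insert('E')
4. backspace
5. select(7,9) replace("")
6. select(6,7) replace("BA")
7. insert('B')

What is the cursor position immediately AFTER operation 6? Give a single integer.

Answer: 8

Derivation:
After op 1 (backspace): buf='SKNUKNZZ' cursor=0
After op 2 (insert('C')): buf='CSKNUKNZZ' cursor=1
After op 3 (insert('E')): buf='CESKNUKNZZ' cursor=2
After op 4 (backspace): buf='CSKNUKNZZ' cursor=1
After op 5 (select(7,9) replace("")): buf='CSKNUKN' cursor=7
After op 6 (select(6,7) replace("BA")): buf='CSKNUKBA' cursor=8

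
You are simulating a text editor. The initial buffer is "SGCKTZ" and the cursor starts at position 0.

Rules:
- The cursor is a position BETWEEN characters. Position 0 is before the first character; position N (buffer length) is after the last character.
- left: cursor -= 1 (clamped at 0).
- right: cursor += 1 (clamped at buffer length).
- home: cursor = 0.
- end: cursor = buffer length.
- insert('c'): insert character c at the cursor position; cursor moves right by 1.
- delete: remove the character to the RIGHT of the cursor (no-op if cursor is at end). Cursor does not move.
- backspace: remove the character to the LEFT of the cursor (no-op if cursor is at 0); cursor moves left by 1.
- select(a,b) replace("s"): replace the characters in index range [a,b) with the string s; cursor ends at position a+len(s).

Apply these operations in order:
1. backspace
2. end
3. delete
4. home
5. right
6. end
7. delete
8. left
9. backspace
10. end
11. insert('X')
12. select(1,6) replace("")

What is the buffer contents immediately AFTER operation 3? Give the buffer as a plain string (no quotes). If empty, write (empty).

Answer: SGCKTZ

Derivation:
After op 1 (backspace): buf='SGCKTZ' cursor=0
After op 2 (end): buf='SGCKTZ' cursor=6
After op 3 (delete): buf='SGCKTZ' cursor=6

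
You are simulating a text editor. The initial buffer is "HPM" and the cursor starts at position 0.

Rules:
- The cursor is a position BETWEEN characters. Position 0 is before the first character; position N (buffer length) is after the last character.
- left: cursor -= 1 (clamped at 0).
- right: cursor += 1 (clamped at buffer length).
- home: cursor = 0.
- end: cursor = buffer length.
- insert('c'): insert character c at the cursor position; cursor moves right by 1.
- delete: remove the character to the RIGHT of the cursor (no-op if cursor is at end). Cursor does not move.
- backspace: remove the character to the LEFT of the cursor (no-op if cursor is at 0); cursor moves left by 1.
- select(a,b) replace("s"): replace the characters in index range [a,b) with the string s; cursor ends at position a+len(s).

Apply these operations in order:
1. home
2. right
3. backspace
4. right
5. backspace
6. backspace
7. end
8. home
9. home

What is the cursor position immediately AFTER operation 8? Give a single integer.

After op 1 (home): buf='HPM' cursor=0
After op 2 (right): buf='HPM' cursor=1
After op 3 (backspace): buf='PM' cursor=0
After op 4 (right): buf='PM' cursor=1
After op 5 (backspace): buf='M' cursor=0
After op 6 (backspace): buf='M' cursor=0
After op 7 (end): buf='M' cursor=1
After op 8 (home): buf='M' cursor=0

Answer: 0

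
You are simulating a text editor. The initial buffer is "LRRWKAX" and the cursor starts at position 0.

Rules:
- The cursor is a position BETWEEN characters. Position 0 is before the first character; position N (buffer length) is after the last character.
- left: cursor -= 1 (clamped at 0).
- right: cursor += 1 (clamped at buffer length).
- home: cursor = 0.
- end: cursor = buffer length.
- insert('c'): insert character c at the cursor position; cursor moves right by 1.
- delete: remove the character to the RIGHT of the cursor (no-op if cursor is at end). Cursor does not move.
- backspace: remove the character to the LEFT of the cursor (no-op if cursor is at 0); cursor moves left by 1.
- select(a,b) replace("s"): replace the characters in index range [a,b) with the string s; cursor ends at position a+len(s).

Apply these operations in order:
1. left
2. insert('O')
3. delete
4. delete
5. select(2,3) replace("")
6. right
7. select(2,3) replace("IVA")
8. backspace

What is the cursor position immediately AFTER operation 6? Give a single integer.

After op 1 (left): buf='LRRWKAX' cursor=0
After op 2 (insert('O')): buf='OLRRWKAX' cursor=1
After op 3 (delete): buf='ORRWKAX' cursor=1
After op 4 (delete): buf='ORWKAX' cursor=1
After op 5 (select(2,3) replace("")): buf='ORKAX' cursor=2
After op 6 (right): buf='ORKAX' cursor=3

Answer: 3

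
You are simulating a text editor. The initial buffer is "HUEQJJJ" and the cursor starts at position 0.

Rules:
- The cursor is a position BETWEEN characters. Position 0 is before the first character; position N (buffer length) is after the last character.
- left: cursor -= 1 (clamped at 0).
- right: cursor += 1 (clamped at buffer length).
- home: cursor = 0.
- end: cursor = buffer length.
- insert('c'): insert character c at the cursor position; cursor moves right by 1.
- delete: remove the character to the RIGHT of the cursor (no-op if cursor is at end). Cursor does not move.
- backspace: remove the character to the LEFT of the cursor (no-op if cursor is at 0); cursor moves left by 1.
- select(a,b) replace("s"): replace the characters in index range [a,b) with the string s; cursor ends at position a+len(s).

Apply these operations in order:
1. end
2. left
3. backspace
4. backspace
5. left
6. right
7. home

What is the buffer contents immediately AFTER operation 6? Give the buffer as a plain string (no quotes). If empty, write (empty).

After op 1 (end): buf='HUEQJJJ' cursor=7
After op 2 (left): buf='HUEQJJJ' cursor=6
After op 3 (backspace): buf='HUEQJJ' cursor=5
After op 4 (backspace): buf='HUEQJ' cursor=4
After op 5 (left): buf='HUEQJ' cursor=3
After op 6 (right): buf='HUEQJ' cursor=4

Answer: HUEQJ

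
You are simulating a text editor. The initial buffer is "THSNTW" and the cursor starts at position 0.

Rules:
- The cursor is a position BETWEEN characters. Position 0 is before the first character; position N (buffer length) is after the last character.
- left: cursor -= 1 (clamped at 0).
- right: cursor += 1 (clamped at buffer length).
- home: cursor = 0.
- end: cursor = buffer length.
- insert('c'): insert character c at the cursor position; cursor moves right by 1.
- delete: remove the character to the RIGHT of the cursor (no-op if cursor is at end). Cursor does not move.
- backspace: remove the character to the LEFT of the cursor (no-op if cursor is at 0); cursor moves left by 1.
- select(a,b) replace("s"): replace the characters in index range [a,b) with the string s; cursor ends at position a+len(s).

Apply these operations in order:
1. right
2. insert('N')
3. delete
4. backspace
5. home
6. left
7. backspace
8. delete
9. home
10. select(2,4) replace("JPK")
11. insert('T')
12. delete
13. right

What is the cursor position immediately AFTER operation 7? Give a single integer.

After op 1 (right): buf='THSNTW' cursor=1
After op 2 (insert('N')): buf='TNHSNTW' cursor=2
After op 3 (delete): buf='TNSNTW' cursor=2
After op 4 (backspace): buf='TSNTW' cursor=1
After op 5 (home): buf='TSNTW' cursor=0
After op 6 (left): buf='TSNTW' cursor=0
After op 7 (backspace): buf='TSNTW' cursor=0

Answer: 0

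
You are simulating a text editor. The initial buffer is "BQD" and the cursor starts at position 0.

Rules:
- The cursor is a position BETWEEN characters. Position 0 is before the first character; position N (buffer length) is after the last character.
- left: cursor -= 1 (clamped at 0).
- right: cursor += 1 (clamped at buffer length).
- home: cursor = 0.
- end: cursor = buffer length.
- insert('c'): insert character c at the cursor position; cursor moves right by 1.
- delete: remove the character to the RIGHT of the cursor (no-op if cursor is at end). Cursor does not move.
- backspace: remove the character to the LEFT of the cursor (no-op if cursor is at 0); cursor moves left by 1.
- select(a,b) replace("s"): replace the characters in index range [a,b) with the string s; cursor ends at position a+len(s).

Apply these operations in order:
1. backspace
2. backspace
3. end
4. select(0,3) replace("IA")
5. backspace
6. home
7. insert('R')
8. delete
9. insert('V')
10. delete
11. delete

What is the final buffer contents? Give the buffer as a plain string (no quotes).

After op 1 (backspace): buf='BQD' cursor=0
After op 2 (backspace): buf='BQD' cursor=0
After op 3 (end): buf='BQD' cursor=3
After op 4 (select(0,3) replace("IA")): buf='IA' cursor=2
After op 5 (backspace): buf='I' cursor=1
After op 6 (home): buf='I' cursor=0
After op 7 (insert('R')): buf='RI' cursor=1
After op 8 (delete): buf='R' cursor=1
After op 9 (insert('V')): buf='RV' cursor=2
After op 10 (delete): buf='RV' cursor=2
After op 11 (delete): buf='RV' cursor=2

Answer: RV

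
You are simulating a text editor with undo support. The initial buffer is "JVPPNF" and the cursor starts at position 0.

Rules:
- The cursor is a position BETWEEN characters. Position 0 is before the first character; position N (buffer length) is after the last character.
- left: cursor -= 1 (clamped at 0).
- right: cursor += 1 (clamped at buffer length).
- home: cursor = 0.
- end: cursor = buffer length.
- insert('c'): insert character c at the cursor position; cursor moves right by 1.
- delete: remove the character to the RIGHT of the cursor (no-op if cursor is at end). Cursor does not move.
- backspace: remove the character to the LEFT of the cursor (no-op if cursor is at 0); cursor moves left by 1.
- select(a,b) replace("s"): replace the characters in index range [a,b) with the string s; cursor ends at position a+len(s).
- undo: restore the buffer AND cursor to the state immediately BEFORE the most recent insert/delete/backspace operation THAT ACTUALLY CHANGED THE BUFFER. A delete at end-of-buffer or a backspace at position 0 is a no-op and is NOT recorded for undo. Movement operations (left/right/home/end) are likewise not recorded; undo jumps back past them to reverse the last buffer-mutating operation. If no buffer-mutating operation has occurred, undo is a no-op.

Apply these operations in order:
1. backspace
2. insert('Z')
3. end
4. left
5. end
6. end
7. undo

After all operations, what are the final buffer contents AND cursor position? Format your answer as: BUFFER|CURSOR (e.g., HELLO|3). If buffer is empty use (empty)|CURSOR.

Answer: JVPPNF|0

Derivation:
After op 1 (backspace): buf='JVPPNF' cursor=0
After op 2 (insert('Z')): buf='ZJVPPNF' cursor=1
After op 3 (end): buf='ZJVPPNF' cursor=7
After op 4 (left): buf='ZJVPPNF' cursor=6
After op 5 (end): buf='ZJVPPNF' cursor=7
After op 6 (end): buf='ZJVPPNF' cursor=7
After op 7 (undo): buf='JVPPNF' cursor=0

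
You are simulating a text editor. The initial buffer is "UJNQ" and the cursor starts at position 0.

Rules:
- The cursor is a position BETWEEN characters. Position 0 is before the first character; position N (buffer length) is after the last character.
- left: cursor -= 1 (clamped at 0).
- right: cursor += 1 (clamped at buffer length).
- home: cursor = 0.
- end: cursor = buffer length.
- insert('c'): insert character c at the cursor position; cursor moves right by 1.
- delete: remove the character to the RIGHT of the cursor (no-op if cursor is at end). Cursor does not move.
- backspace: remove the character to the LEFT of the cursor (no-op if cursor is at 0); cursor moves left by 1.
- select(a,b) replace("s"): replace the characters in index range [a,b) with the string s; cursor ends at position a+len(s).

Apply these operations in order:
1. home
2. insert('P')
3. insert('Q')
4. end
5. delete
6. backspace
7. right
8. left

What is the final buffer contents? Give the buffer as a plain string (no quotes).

After op 1 (home): buf='UJNQ' cursor=0
After op 2 (insert('P')): buf='PUJNQ' cursor=1
After op 3 (insert('Q')): buf='PQUJNQ' cursor=2
After op 4 (end): buf='PQUJNQ' cursor=6
After op 5 (delete): buf='PQUJNQ' cursor=6
After op 6 (backspace): buf='PQUJN' cursor=5
After op 7 (right): buf='PQUJN' cursor=5
After op 8 (left): buf='PQUJN' cursor=4

Answer: PQUJN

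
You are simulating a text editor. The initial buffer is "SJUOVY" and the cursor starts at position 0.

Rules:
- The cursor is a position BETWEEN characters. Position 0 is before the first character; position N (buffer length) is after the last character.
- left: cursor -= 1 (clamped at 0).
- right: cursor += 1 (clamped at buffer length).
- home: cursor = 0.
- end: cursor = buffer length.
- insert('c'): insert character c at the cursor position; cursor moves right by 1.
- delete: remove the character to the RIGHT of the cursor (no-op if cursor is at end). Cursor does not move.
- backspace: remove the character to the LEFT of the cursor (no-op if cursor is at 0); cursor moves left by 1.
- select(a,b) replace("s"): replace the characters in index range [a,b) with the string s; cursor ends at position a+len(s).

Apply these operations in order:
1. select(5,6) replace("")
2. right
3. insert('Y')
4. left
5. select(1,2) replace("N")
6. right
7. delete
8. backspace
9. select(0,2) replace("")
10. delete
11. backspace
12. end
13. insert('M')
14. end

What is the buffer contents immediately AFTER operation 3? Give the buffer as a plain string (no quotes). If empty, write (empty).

After op 1 (select(5,6) replace("")): buf='SJUOV' cursor=5
After op 2 (right): buf='SJUOV' cursor=5
After op 3 (insert('Y')): buf='SJUOVY' cursor=6

Answer: SJUOVY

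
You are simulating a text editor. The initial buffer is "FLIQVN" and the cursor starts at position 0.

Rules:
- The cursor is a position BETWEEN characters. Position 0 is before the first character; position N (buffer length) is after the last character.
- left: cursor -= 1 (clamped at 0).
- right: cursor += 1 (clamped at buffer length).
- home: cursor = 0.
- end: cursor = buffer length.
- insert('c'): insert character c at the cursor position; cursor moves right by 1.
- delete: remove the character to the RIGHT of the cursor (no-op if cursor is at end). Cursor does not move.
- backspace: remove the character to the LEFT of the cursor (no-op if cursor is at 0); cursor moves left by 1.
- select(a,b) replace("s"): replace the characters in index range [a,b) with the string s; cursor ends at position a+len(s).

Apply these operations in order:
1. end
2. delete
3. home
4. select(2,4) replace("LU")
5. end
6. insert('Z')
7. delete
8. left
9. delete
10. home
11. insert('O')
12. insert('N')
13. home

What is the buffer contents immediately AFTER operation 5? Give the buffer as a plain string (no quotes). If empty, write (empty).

Answer: FLLUVN

Derivation:
After op 1 (end): buf='FLIQVN' cursor=6
After op 2 (delete): buf='FLIQVN' cursor=6
After op 3 (home): buf='FLIQVN' cursor=0
After op 4 (select(2,4) replace("LU")): buf='FLLUVN' cursor=4
After op 5 (end): buf='FLLUVN' cursor=6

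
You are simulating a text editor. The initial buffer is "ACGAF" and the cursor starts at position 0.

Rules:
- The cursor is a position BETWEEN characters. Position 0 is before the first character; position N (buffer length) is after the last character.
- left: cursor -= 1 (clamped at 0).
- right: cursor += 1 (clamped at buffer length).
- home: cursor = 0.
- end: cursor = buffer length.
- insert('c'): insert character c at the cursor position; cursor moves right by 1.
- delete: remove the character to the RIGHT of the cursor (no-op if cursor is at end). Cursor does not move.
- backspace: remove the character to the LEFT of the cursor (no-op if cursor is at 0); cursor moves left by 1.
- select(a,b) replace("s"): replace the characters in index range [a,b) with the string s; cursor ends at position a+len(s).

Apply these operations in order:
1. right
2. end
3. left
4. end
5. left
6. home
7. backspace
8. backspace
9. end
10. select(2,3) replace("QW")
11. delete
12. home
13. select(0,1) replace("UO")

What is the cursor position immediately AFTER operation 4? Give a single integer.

Answer: 5

Derivation:
After op 1 (right): buf='ACGAF' cursor=1
After op 2 (end): buf='ACGAF' cursor=5
After op 3 (left): buf='ACGAF' cursor=4
After op 4 (end): buf='ACGAF' cursor=5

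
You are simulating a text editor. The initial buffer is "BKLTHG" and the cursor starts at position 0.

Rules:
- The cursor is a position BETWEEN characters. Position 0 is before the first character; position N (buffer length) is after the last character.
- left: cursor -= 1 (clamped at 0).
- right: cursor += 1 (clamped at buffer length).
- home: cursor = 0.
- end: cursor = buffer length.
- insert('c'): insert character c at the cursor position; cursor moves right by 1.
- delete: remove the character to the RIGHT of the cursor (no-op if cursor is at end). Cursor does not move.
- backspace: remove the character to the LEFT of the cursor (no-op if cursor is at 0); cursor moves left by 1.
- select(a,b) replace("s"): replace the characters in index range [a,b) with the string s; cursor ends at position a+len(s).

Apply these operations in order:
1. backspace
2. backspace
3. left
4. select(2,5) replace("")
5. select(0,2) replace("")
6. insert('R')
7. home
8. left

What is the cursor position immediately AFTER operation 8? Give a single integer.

Answer: 0

Derivation:
After op 1 (backspace): buf='BKLTHG' cursor=0
After op 2 (backspace): buf='BKLTHG' cursor=0
After op 3 (left): buf='BKLTHG' cursor=0
After op 4 (select(2,5) replace("")): buf='BKG' cursor=2
After op 5 (select(0,2) replace("")): buf='G' cursor=0
After op 6 (insert('R')): buf='RG' cursor=1
After op 7 (home): buf='RG' cursor=0
After op 8 (left): buf='RG' cursor=0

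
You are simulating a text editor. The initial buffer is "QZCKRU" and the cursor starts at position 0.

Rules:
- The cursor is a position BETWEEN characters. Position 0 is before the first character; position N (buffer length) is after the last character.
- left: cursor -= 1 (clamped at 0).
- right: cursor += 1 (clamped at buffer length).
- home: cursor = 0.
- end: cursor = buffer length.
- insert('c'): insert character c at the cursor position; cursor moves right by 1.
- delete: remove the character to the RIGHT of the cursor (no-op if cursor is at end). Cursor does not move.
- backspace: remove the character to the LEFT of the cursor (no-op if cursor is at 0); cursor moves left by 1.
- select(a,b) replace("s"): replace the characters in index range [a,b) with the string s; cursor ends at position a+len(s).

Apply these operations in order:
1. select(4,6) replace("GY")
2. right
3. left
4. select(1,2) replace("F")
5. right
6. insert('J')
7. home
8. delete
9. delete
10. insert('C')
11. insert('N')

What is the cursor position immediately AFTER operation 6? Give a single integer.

Answer: 4

Derivation:
After op 1 (select(4,6) replace("GY")): buf='QZCKGY' cursor=6
After op 2 (right): buf='QZCKGY' cursor=6
After op 3 (left): buf='QZCKGY' cursor=5
After op 4 (select(1,2) replace("F")): buf='QFCKGY' cursor=2
After op 5 (right): buf='QFCKGY' cursor=3
After op 6 (insert('J')): buf='QFCJKGY' cursor=4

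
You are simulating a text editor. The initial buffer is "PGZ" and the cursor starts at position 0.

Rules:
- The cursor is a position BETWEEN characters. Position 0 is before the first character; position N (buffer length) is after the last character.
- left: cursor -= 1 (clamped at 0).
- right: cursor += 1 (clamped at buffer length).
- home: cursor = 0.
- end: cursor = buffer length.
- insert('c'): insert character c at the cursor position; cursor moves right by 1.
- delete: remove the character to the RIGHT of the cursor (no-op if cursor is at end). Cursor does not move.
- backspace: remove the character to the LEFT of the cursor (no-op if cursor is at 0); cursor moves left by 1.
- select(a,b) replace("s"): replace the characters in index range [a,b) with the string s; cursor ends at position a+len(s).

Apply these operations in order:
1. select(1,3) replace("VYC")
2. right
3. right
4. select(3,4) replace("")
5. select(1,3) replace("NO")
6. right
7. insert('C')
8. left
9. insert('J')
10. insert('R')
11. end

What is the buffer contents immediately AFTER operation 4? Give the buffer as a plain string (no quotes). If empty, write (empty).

Answer: PVY

Derivation:
After op 1 (select(1,3) replace("VYC")): buf='PVYC' cursor=4
After op 2 (right): buf='PVYC' cursor=4
After op 3 (right): buf='PVYC' cursor=4
After op 4 (select(3,4) replace("")): buf='PVY' cursor=3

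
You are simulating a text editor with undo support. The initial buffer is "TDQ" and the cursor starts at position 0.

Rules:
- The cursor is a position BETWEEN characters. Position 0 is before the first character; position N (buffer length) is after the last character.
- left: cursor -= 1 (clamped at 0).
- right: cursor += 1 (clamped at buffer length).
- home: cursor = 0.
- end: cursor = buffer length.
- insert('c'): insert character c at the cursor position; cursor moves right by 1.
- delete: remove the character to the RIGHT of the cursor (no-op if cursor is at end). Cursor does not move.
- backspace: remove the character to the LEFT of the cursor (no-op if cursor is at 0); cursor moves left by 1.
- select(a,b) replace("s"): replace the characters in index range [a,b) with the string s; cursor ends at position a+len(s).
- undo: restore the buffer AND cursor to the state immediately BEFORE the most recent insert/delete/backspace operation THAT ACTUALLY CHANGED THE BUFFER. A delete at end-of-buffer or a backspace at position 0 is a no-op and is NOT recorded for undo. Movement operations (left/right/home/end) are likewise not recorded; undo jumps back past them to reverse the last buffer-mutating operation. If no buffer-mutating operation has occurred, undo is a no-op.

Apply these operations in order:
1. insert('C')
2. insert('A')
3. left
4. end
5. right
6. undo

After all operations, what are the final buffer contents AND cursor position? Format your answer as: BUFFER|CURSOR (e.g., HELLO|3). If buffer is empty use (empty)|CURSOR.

Answer: CTDQ|1

Derivation:
After op 1 (insert('C')): buf='CTDQ' cursor=1
After op 2 (insert('A')): buf='CATDQ' cursor=2
After op 3 (left): buf='CATDQ' cursor=1
After op 4 (end): buf='CATDQ' cursor=5
After op 5 (right): buf='CATDQ' cursor=5
After op 6 (undo): buf='CTDQ' cursor=1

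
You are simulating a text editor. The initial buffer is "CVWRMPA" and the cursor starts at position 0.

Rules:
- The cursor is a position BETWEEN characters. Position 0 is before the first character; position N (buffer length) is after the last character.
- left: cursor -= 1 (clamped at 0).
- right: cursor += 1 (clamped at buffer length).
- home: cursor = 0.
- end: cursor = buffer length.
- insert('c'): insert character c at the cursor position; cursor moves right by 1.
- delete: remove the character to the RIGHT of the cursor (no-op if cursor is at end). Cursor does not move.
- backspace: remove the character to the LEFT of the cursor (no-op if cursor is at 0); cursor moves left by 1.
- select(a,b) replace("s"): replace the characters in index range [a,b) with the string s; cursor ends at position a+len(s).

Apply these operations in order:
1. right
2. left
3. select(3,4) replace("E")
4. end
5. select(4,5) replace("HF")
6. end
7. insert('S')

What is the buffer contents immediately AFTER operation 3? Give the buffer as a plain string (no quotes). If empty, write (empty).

Answer: CVWEMPA

Derivation:
After op 1 (right): buf='CVWRMPA' cursor=1
After op 2 (left): buf='CVWRMPA' cursor=0
After op 3 (select(3,4) replace("E")): buf='CVWEMPA' cursor=4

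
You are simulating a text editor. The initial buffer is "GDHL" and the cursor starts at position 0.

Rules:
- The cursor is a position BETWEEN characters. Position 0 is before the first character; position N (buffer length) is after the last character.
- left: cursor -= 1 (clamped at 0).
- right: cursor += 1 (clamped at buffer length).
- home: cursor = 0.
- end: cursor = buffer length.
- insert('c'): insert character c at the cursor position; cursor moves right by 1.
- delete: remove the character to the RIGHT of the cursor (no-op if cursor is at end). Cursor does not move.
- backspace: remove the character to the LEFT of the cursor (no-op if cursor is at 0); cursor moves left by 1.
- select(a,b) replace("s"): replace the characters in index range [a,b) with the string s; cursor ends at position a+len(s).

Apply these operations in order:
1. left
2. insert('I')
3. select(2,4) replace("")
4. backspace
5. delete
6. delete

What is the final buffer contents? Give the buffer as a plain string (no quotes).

After op 1 (left): buf='GDHL' cursor=0
After op 2 (insert('I')): buf='IGDHL' cursor=1
After op 3 (select(2,4) replace("")): buf='IGL' cursor=2
After op 4 (backspace): buf='IL' cursor=1
After op 5 (delete): buf='I' cursor=1
After op 6 (delete): buf='I' cursor=1

Answer: I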